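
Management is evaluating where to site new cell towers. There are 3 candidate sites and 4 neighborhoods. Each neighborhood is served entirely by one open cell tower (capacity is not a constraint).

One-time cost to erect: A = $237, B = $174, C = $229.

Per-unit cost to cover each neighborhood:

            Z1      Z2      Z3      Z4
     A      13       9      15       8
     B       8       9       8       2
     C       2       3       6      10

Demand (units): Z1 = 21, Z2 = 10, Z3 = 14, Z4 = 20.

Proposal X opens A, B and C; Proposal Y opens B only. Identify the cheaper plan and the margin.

Proposal Y is cheaper by 252.

Proposal X: {A, B, C}: Z1→C 2·21=42, Z2→C 3·10=30, Z3→C 6·14=84, Z4→B 2·20=40. Service 196; fixed 640; total 836.
Proposal Y: {B}: Z1→B 8·21=168, Z2→B 9·10=90, Z3→B 8·14=112, Z4→B 2·20=40. Service 410; fixed 174; total 584.
Difference: |836 − 584| = 252.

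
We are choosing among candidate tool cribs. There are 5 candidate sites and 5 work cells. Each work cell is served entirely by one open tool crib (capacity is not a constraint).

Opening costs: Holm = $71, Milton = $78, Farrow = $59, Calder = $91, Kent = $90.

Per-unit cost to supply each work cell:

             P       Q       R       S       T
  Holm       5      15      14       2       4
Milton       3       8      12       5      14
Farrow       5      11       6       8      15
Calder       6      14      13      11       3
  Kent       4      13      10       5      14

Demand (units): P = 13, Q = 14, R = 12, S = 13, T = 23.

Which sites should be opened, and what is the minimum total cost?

Open Holm and Farrow; minimum total cost 539.

For any fixed open set, each work cell goes to its cheapest open site; total = fixed + service.
{Holm, Farrow}: P→Holm 5·13=65, Q→Farrow 11·14=154, R→Farrow 6·12=72, S→Holm 2·13=26, T→Holm 4·23=92. Service 409; fixed 130; total 539.
{Holm, Milton, Farrow}: P→Milton 3·13=39, Q→Milton 8·14=112, R→Farrow 6·12=72, S→Holm 2·13=26, T→Holm 4·23=92. Service 341; fixed 208; total 549.
{Holm, Milton}: P→Milton 3·13=39, Q→Milton 8·14=112, R→Milton 12·12=144, S→Holm 2·13=26, T→Holm 4·23=92. Service 413; fixed 149; total 562.
{Holm, Milton, Farrow, Calder, Kent}: service 318 + fixed 389 = 707
No other subset beats 539.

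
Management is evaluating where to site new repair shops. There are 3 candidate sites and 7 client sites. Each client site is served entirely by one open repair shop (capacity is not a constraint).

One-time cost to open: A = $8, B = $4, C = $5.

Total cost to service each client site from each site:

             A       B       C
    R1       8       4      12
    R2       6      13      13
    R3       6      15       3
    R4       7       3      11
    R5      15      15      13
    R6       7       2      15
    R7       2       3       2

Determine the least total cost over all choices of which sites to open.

Minimum total cost: 49

For any fixed open set, each client site goes to its cheapest open site; total = fixed + service.
{B, C}: R1→B 4, R2→B 13, R3→C 3, R4→B 3, R5→C 13, R6→B 2, R7→C 2. Service 40; fixed 9; total 49.
{A, B}: R1→B 4, R2→A 6, R3→A 6, R4→B 3, R5→A 15, R6→B 2, R7→A 2. Service 38; fixed 12; total 50.
{A, B, C}: R1→B 4, R2→A 6, R3→C 3, R4→B 3, R5→C 13, R6→B 2, R7→A 2. Service 33; fixed 17; total 50.
{B}: service 55 + fixed 4 = 59
No other subset beats 49.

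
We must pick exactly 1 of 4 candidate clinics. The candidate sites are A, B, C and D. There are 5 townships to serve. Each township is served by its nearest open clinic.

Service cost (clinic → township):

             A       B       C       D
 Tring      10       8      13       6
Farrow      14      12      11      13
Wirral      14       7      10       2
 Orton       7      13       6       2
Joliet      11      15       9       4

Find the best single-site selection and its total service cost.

With exactly 1 open, each township uses its cheapest among the chosen.
{D}: Tring→D 6, Farrow→D 13, Wirral→D 2, Orton→D 2, Joliet→D 4. Service cost 27.
{C}: service cost 49
{B}: service cost 55
Among all 4 size-1 choices, {D} is lowest.

Choose D only; total service cost 27.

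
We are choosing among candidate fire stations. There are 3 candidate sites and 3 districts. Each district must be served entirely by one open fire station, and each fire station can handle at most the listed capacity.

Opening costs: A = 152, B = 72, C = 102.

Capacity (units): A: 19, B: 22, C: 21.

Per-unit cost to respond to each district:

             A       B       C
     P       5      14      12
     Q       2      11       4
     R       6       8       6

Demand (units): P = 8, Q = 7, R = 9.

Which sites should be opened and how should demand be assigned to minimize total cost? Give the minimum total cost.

Minimum total cost: 350

Open {A, B}: P→A 5·8=40, Q→A 2·7=14, R→B 8·9=72.
Loads: A carries 15/19, B carries 9/22. Service 126; fixed 224; total 350.
Next best feasible plan costs 362.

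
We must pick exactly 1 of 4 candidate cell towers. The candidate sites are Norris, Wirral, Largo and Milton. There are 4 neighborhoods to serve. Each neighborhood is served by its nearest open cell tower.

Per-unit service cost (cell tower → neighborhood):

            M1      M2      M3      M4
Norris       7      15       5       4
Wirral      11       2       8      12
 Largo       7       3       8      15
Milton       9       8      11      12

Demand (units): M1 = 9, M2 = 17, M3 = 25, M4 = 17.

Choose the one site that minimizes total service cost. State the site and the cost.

With exactly 1 open, each neighborhood uses its cheapest among the chosen.
{Norris}: M1→Norris 7·9=63, M2→Norris 15·17=255, M3→Norris 5·25=125, M4→Norris 4·17=68. Service cost 511.
{Wirral}: service cost 537
{Largo}: service cost 569
Among all 4 size-1 choices, {Norris} is lowest.

Choose Norris only; total service cost 511.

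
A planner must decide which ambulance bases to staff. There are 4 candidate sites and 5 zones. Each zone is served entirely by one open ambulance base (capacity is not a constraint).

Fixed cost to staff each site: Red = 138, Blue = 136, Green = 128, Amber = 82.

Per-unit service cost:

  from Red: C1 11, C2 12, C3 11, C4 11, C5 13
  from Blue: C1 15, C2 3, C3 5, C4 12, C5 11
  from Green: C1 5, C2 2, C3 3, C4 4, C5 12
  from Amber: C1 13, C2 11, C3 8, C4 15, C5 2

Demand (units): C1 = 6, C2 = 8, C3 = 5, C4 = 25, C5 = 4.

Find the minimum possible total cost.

For any fixed open set, each zone goes to its cheapest open site; total = fixed + service.
{Green}: C1→Green 5·6=30, C2→Green 2·8=16, C3→Green 3·5=15, C4→Green 4·25=100, C5→Green 12·4=48. Service 209; fixed 128; total 337.
{Green, Amber}: service 169 + fixed 210 = 379
{Blue, Green}: service 205 + fixed 264 = 469
{Red, Blue, Green, Amber}: service 169 + fixed 484 = 653
No other subset beats 337.

Minimum total cost: 337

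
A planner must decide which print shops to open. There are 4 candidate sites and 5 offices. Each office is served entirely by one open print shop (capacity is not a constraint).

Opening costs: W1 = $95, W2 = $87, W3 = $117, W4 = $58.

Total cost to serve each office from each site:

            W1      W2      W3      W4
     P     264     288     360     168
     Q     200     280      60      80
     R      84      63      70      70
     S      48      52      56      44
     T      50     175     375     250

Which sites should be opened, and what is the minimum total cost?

Open W1 and W4; minimum total cost 565.

For any fixed open set, each office goes to its cheapest open site; total = fixed + service.
{W1, W4}: P→W4 168, Q→W4 80, R→W4 70, S→W4 44, T→W1 50. Service 412; fixed 153; total 565.
{W1, W2, W4}: service 405 + fixed 240 = 645
{W1, W3, W4}: P→W4 168, Q→W3 60, R→W3 70, S→W4 44, T→W1 50. Service 392; fixed 270; total 662.
{W1, W2, W3, W4}: P→W4 168, Q→W3 60, R→W2 63, S→W4 44, T→W1 50. Service 385; fixed 357; total 742.
No other subset beats 565.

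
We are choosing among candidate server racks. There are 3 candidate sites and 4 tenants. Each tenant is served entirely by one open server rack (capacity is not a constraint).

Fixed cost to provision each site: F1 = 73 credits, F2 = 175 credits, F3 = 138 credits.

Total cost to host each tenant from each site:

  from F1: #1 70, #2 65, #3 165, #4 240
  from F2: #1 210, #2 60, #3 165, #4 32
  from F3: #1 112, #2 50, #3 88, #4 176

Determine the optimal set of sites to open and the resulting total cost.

Open F3 only; minimum total cost 564.

For any fixed open set, each tenant goes to its cheapest open site; total = fixed + service.
{F3}: #1→F3 112, #2→F3 50, #3→F3 88, #4→F3 176. Service 426; fixed 138; total 564.
{F1, F2}: #1→F1 70, #2→F2 60, #3→F1 165, #4→F2 32. Service 327; fixed 248; total 575.
{F1, F3}: #1→F1 70, #2→F3 50, #3→F3 88, #4→F3 176. Service 384; fixed 211; total 595.
{F1, F2, F3}: service 240 + fixed 386 = 626
No other subset beats 564.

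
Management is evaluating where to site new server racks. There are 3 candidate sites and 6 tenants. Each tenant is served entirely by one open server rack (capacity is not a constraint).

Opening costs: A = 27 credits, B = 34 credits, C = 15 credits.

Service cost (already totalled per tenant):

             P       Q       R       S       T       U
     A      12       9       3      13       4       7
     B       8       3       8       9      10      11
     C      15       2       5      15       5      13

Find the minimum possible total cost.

For any fixed open set, each tenant goes to its cheapest open site; total = fixed + service.
{C}: P→C 15, Q→C 2, R→C 5, S→C 15, T→C 5, U→C 13. Service 55; fixed 15; total 70.
{A}: service 48 + fixed 27 = 75
{A, C}: service 41 + fixed 42 = 83
{A, B, C}: P→B 8, Q→C 2, R→A 3, S→B 9, T→A 4, U→A 7. Service 33; fixed 76; total 109.
(All 7 nonempty subsets were checked; C only is lowest.)

Minimum total cost: 70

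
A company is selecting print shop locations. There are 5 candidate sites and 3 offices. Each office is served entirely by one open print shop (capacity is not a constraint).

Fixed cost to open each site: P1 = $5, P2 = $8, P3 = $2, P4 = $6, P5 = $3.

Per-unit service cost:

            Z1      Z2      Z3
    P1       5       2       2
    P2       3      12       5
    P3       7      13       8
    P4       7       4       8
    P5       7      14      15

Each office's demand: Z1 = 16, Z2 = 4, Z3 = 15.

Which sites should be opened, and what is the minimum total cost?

For any fixed open set, each office goes to its cheapest open site; total = fixed + service.
{P1, P2}: Z1→P2 3·16=48, Z2→P1 2·4=8, Z3→P1 2·15=30. Service 86; fixed 13; total 99.
{P1, P2, P3}: service 86 + fixed 15 = 101
{P1, P2, P5}: service 86 + fixed 16 = 102
{P1, P2, P3, P4, P5}: service 86 + fixed 24 = 110
No other subset beats 99.

Open P1 and P2; minimum total cost 99.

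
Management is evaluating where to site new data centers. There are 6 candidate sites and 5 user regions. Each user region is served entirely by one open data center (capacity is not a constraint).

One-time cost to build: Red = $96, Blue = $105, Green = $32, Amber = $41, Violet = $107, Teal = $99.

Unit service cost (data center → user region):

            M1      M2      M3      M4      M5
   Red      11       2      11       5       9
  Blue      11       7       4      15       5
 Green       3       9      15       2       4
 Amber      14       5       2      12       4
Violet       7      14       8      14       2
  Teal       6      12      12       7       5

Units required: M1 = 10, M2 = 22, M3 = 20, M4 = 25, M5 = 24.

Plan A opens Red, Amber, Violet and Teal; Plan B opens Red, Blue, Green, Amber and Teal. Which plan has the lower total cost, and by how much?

Plan A: {Red, Amber, Violet, Teal}: M1→Teal 6·10=60, M2→Red 2·22=44, M3→Amber 2·20=40, M4→Red 5·25=125, M5→Violet 2·24=48. Service 317; fixed 343; total 660.
Plan B: {Red, Blue, Green, Amber, Teal}: M1→Green 3·10=30, M2→Red 2·22=44, M3→Amber 2·20=40, M4→Green 2·25=50, M5→Green 4·24=96. Service 260; fixed 373; total 633.
Difference: |660 − 633| = 27.

Plan B is cheaper by 27.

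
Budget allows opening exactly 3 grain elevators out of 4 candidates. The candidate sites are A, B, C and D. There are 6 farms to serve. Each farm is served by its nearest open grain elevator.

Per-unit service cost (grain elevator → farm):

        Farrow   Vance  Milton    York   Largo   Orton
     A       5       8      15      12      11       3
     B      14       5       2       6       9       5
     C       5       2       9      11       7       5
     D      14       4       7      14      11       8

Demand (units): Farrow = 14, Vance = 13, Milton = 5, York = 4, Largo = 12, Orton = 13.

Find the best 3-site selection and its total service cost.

Choose A, B and C; total service cost 253.

With exactly 3 open, each farm uses its cheapest among the chosen.
{A, B, C}: Farrow→A 5·14=70, Vance→C 2·13=26, Milton→B 2·5=10, York→B 6·4=24, Largo→C 7·12=84, Orton→A 3·13=39. Service cost 253.
{B, C, D}: service cost 279
{A, C, D}: service cost 298
Among all 4 size-3 choices, {A, B, C} is lowest.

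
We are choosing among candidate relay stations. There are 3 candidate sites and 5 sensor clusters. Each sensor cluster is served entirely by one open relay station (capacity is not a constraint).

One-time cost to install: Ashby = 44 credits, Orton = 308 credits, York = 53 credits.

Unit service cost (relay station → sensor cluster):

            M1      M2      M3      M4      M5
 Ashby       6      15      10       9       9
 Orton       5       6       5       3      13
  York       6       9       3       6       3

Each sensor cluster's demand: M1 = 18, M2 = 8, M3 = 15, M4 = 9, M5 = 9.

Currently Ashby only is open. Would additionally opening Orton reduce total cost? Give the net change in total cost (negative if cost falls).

Current service cost with {Ashby}: 540.
Adding Orton: each sensor cluster re-picks its cheapest; new service cost 321, saving 219.
Extra fixed cost: 308. Net change = 308 − 219 = 89.
(Totals: 584 → 673.)

No — net change +89 (cost rises by 89).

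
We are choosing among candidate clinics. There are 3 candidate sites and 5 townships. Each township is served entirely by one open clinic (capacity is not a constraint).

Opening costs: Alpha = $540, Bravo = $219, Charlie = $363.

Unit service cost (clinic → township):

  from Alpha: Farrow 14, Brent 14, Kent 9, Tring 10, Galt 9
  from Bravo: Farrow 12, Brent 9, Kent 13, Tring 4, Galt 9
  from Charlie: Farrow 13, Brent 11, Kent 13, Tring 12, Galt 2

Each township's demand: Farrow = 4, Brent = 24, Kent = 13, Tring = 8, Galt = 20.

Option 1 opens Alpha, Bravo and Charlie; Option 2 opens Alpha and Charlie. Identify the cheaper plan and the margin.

Option 2 is cheaper by 119.

Option 1: {Alpha, Bravo, Charlie}: Farrow→Bravo 12·4=48, Brent→Bravo 9·24=216, Kent→Alpha 9·13=117, Tring→Bravo 4·8=32, Galt→Charlie 2·20=40. Service 453; fixed 1122; total 1575.
Option 2: {Alpha, Charlie}: Farrow→Charlie 13·4=52, Brent→Charlie 11·24=264, Kent→Alpha 9·13=117, Tring→Alpha 10·8=80, Galt→Charlie 2·20=40. Service 553; fixed 903; total 1456.
Difference: |1575 − 1456| = 119.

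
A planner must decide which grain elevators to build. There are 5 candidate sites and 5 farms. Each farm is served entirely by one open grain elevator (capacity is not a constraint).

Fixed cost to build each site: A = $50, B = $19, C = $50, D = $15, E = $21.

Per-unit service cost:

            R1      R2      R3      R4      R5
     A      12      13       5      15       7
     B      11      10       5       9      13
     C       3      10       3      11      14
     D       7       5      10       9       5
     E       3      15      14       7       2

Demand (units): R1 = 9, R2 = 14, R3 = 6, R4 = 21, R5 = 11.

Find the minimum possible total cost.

Minimum total cost: 351

For any fixed open set, each farm goes to its cheapest open site; total = fixed + service.
{B, D, E}: R1→E 3·9=27, R2→D 5·14=70, R3→B 5·6=30, R4→E 7·21=147, R5→E 2·11=22. Service 296; fixed 55; total 351.
{D, E}: R1→E 3·9=27, R2→D 5·14=70, R3→D 10·6=60, R4→E 7·21=147, R5→E 2·11=22. Service 326; fixed 36; total 362.
{C, D, E}: R1→C 3·9=27, R2→D 5·14=70, R3→C 3·6=18, R4→E 7·21=147, R5→E 2·11=22. Service 284; fixed 86; total 370.
{A, B, C, D, E}: service 284 + fixed 155 = 439
No other subset beats 351.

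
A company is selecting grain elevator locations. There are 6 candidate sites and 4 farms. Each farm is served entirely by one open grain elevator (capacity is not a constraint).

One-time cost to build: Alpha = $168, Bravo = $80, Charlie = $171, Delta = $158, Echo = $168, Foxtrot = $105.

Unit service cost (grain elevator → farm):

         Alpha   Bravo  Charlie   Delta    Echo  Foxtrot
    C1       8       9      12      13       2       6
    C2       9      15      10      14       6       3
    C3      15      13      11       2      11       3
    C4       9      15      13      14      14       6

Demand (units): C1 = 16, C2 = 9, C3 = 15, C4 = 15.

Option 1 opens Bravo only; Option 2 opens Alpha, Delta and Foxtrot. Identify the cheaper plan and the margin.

Option 1: {Bravo}: C1→Bravo 9·16=144, C2→Bravo 15·9=135, C3→Bravo 13·15=195, C4→Bravo 15·15=225. Service 699; fixed 80; total 779.
Option 2: {Alpha, Delta, Foxtrot}: C1→Foxtrot 6·16=96, C2→Foxtrot 3·9=27, C3→Delta 2·15=30, C4→Foxtrot 6·15=90. Service 243; fixed 431; total 674.
Difference: |779 − 674| = 105.

Option 2 is cheaper by 105.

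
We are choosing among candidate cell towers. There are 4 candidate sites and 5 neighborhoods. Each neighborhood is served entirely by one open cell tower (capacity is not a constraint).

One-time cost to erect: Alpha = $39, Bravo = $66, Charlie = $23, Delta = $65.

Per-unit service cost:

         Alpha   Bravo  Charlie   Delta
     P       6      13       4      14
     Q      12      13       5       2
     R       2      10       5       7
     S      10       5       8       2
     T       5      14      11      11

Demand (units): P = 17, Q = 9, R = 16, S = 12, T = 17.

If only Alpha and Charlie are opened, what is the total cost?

Each neighborhood is assigned to its cheapest site among the open ones.
{Alpha, Charlie}: P→Charlie 4·17=68, Q→Charlie 5·9=45, R→Alpha 2·16=32, S→Charlie 8·12=96, T→Alpha 5·17=85. Service 326; fixed 62; total 388.

Total cost: 388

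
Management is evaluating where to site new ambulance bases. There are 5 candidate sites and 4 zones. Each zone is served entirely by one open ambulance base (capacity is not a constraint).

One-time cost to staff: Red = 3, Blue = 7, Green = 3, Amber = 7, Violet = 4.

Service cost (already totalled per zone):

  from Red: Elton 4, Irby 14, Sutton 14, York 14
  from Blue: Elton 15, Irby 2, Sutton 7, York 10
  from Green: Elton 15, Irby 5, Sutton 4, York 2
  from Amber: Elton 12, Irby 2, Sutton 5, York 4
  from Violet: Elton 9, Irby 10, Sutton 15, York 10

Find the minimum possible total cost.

Minimum total cost: 21

For any fixed open set, each zone goes to its cheapest open site; total = fixed + service.
{Red, Green}: Elton→Red 4, Irby→Green 5, Sutton→Green 4, York→Green 2. Service 15; fixed 6; total 21.
{Red, Blue, Green}: service 12 + fixed 13 = 25
{Red, Green, Amber}: Elton→Red 4, Irby→Amber 2, Sutton→Green 4, York→Green 2. Service 12; fixed 13; total 25.
{Red, Blue, Green, Amber, Violet}: Elton→Red 4, Irby→Blue 2, Sutton→Green 4, York→Green 2. Service 12; fixed 24; total 36.
No other subset beats 21.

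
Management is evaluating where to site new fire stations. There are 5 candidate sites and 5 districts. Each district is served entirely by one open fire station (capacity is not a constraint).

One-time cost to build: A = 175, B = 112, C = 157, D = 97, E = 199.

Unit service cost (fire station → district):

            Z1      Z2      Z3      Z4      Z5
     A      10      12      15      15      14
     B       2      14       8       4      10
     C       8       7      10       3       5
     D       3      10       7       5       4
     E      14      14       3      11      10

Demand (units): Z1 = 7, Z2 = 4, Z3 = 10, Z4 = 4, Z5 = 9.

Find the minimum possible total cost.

Minimum total cost: 284

For any fixed open set, each district goes to its cheapest open site; total = fixed + service.
{D}: Z1→D 3·7=21, Z2→D 10·4=40, Z3→D 7·10=70, Z4→D 5·4=20, Z5→D 4·9=36. Service 187; fixed 97; total 284.
{B}: service 256 + fixed 112 = 368
{B, D}: service 176 + fixed 209 = 385
{A, B, C, D, E}: service 120 + fixed 740 = 860
No other subset beats 284.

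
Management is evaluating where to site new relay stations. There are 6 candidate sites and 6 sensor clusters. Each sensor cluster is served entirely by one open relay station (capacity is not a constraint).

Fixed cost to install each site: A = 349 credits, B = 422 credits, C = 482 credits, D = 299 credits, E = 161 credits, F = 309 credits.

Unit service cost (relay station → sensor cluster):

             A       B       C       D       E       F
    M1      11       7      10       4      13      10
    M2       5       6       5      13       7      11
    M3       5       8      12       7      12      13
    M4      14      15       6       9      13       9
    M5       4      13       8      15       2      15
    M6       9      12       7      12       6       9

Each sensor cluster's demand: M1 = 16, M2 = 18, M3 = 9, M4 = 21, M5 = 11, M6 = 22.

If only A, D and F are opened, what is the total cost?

Each sensor cluster is assigned to its cheapest site among the open ones.
{A, D, F}: M1→D 4·16=64, M2→A 5·18=90, M3→A 5·9=45, M4→D 9·21=189, M5→A 4·11=44, M6→A 9·22=198. Service 630; fixed 957; total 1587.

Total cost: 1587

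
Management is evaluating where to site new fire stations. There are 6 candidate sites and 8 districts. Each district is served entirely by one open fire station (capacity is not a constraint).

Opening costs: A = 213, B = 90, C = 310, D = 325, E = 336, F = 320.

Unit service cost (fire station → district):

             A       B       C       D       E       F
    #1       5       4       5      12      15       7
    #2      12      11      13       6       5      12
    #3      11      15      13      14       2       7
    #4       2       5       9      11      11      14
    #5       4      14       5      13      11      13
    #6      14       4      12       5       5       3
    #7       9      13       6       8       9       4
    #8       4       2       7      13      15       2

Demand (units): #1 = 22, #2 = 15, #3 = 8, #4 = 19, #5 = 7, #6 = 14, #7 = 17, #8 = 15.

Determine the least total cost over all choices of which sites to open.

For any fixed open set, each district goes to its cheapest open site; total = fixed + service.
{A, B}: #1→B 4·22=88, #2→B 11·15=165, #3→A 11·8=88, #4→A 2·19=38, #5→A 4·7=28, #6→B 4·14=56, #7→A 9·17=153, #8→B 2·15=30. Service 646; fixed 303; total 949.
{B}: service 873 + fixed 90 = 963
{B, E}: service 590 + fixed 426 = 1016
{A, B, C, D, E, F}: #1→B 4·22=88, #2→E 5·15=75, #3→E 2·8=16, #4→A 2·19=38, #5→A 4·7=28, #6→F 3·14=42, #7→F 4·17=68, #8→B 2·15=30. Service 385; fixed 1594; total 1979.
No other subset beats 949.

Minimum total cost: 949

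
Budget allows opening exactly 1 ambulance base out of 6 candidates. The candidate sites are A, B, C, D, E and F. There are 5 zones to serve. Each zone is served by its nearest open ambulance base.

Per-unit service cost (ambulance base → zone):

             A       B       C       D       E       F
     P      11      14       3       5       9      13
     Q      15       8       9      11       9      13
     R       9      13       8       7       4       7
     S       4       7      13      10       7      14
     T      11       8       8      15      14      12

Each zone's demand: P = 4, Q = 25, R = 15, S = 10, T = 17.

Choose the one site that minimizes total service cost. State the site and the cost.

With exactly 1 open, each zone uses its cheapest among the chosen.
{C}: P→C 3·4=12, Q→C 9·25=225, R→C 8·15=120, S→C 13·10=130, T→C 8·17=136. Service cost 623.
{E}: service cost 629
{B}: service cost 657
Among all 6 size-1 choices, {C} is lowest.

Choose C only; total service cost 623.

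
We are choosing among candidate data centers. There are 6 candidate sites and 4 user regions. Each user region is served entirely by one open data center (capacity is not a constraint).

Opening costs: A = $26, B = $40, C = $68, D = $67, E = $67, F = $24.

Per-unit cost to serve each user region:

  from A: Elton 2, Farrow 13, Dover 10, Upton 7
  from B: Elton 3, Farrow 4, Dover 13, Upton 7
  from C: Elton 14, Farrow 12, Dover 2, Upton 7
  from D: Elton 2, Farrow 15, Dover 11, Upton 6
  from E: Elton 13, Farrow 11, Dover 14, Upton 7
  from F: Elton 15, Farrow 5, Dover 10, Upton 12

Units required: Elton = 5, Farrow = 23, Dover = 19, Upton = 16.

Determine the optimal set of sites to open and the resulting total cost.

For any fixed open set, each user region goes to its cheapest open site; total = fixed + service.
{B, C}: Elton→B 3·5=15, Farrow→B 4·23=92, Dover→C 2·19=38, Upton→B 7·16=112. Service 257; fixed 108; total 365.
{A, B, C}: Elton→A 2·5=10, Farrow→B 4·23=92, Dover→C 2·19=38, Upton→A 7·16=112. Service 252; fixed 134; total 386.
{B, C, F}: service 257 + fixed 132 = 389
{A, B, C, D, E, F}: Elton→A 2·5=10, Farrow→B 4·23=92, Dover→C 2·19=38, Upton→D 6·16=96. Service 236; fixed 292; total 528.
No other subset beats 365.

Open B and C; minimum total cost 365.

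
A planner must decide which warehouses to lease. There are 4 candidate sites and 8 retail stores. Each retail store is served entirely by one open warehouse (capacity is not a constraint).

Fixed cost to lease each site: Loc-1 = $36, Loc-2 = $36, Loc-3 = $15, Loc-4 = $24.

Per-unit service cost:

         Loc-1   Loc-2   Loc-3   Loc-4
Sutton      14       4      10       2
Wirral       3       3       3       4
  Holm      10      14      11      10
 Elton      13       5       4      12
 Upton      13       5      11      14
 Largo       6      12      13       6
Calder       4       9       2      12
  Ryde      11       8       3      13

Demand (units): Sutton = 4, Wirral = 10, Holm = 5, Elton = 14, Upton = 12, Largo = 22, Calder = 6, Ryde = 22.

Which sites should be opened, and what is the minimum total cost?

Open Loc-2, Loc-3 and Loc-4; minimum total cost 489.

For any fixed open set, each retail store goes to its cheapest open site; total = fixed + service.
{Loc-2, Loc-3, Loc-4}: Sutton→Loc-4 2·4=8, Wirral→Loc-2 3·10=30, Holm→Loc-4 10·5=50, Elton→Loc-3 4·14=56, Upton→Loc-2 5·12=60, Largo→Loc-4 6·22=132, Calder→Loc-3 2·6=12, Ryde→Loc-3 3·22=66. Service 414; fixed 75; total 489.
{Loc-1, Loc-2, Loc-3}: service 422 + fixed 87 = 509
{Loc-1, Loc-2, Loc-3, Loc-4}: Sutton→Loc-4 2·4=8, Wirral→Loc-1 3·10=30, Holm→Loc-1 10·5=50, Elton→Loc-3 4·14=56, Upton→Loc-2 5·12=60, Largo→Loc-1 6·22=132, Calder→Loc-3 2·6=12, Ryde→Loc-3 3·22=66. Service 414; fixed 111; total 525.
{Loc-3}: service 677 + fixed 15 = 692
No other subset beats 489.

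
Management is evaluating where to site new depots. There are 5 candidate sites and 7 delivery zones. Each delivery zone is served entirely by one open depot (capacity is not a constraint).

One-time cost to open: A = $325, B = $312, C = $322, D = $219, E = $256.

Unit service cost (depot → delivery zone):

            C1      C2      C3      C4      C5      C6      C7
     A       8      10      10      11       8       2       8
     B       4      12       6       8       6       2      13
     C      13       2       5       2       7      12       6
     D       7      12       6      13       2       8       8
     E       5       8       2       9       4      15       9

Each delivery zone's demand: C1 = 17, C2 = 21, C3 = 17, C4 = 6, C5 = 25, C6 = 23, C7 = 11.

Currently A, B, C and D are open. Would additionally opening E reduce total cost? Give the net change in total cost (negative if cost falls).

Current service cost with {A, B, C, D}: 369.
Adding E: each delivery zone re-picks its cheapest; new service cost 318, saving 51.
Extra fixed cost: 256. Net change = 256 − 51 = 205.
(Totals: 1547 → 1752.)

No — net change +205 (cost rises by 205).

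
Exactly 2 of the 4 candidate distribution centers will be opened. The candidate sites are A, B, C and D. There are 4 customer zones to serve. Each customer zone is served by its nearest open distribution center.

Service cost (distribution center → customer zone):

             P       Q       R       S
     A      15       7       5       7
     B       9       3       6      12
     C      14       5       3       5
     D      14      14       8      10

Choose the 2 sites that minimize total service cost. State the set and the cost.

Choose B and C; total service cost 20.

With exactly 2 open, each customer zone uses its cheapest among the chosen.
{B, C}: P→B 9, Q→B 3, R→C 3, S→C 5. Service cost 20.
{A, B}: service cost 24
{A, C}: service cost 27
Among all 6 size-2 choices, {B, C} is lowest.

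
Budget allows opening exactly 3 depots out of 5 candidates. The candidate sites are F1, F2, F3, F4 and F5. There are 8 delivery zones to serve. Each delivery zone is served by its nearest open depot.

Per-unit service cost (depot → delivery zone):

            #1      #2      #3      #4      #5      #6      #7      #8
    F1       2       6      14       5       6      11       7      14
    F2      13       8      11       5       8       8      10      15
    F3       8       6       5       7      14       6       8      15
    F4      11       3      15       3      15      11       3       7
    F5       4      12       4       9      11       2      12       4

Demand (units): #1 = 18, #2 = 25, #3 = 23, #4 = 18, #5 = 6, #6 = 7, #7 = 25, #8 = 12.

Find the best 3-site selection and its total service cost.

Choose F1, F4 and F5; total service cost 430.

With exactly 3 open, each delivery zone uses its cheapest among the chosen.
{F1, F4, F5}: #1→F1 2·18=36, #2→F4 3·25=75, #3→F5 4·23=92, #4→F4 3·18=54, #5→F1 6·6=36, #6→F5 2·7=14, #7→F4 3·25=75, #8→F5 4·12=48. Service cost 430.
{F2, F4, F5}: service cost 478
{F3, F4, F5}: service cost 496
Among all 10 size-3 choices, {F1, F4, F5} is lowest.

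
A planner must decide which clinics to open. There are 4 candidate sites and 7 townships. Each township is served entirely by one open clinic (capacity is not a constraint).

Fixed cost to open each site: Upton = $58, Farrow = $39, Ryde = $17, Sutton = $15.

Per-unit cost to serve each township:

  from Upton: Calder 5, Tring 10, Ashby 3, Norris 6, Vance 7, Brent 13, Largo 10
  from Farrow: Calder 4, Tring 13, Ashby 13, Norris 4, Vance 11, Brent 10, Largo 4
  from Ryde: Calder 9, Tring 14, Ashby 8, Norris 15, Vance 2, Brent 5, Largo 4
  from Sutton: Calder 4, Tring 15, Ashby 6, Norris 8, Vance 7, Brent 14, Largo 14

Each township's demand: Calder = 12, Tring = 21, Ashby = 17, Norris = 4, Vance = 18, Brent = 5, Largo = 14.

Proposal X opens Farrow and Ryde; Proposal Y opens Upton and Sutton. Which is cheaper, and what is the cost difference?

Proposal X: {Farrow, Ryde}: Calder→Farrow 4·12=48, Tring→Farrow 13·21=273, Ashby→Ryde 8·17=136, Norris→Farrow 4·4=16, Vance→Ryde 2·18=36, Brent→Ryde 5·5=25, Largo→Farrow 4·14=56. Service 590; fixed 56; total 646.
Proposal Y: {Upton, Sutton}: Calder→Sutton 4·12=48, Tring→Upton 10·21=210, Ashby→Upton 3·17=51, Norris→Upton 6·4=24, Vance→Upton 7·18=126, Brent→Upton 13·5=65, Largo→Upton 10·14=140. Service 664; fixed 73; total 737.
Difference: |646 − 737| = 91.

Proposal X is cheaper by 91.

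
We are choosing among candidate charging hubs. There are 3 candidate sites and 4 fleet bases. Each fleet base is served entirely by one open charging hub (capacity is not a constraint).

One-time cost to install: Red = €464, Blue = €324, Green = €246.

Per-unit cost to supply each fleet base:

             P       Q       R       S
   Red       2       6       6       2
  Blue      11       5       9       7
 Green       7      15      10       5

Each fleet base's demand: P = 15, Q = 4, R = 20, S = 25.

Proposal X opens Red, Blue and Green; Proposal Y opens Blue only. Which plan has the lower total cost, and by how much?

Proposal Y is cheaper by 390.

Proposal X: {Red, Blue, Green}: P→Red 2·15=30, Q→Blue 5·4=20, R→Red 6·20=120, S→Red 2·25=50. Service 220; fixed 1034; total 1254.
Proposal Y: {Blue}: P→Blue 11·15=165, Q→Blue 5·4=20, R→Blue 9·20=180, S→Blue 7·25=175. Service 540; fixed 324; total 864.
Difference: |1254 − 864| = 390.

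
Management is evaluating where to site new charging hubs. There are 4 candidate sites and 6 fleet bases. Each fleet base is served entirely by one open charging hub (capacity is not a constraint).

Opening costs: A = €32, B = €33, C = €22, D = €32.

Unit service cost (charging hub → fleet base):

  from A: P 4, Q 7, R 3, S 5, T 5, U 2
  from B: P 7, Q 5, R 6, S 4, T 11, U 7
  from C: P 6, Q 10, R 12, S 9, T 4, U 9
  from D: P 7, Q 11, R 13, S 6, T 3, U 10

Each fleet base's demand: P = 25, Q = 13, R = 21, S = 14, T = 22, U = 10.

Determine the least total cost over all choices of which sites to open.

Minimum total cost: 467

For any fixed open set, each fleet base goes to its cheapest open site; total = fixed + service.
{A, B, D}: P→A 4·25=100, Q→B 5·13=65, R→A 3·21=63, S→B 4·14=56, T→D 3·22=66, U→A 2·10=20. Service 370; fixed 97; total 467.
{A, D}: P→A 4·25=100, Q→A 7·13=91, R→A 3·21=63, S→A 5·14=70, T→D 3·22=66, U→A 2·10=20. Service 410; fixed 64; total 474.
{A, B}: P→A 4·25=100, Q→B 5·13=65, R→A 3·21=63, S→B 4·14=56, T→A 5·22=110, U→A 2·10=20. Service 414; fixed 65; total 479.
{A, B, C, D}: P→A 4·25=100, Q→B 5·13=65, R→A 3·21=63, S→B 4·14=56, T→D 3·22=66, U→A 2·10=20. Service 370; fixed 119; total 489.
(All 15 nonempty subsets were checked; A, B and D is lowest.)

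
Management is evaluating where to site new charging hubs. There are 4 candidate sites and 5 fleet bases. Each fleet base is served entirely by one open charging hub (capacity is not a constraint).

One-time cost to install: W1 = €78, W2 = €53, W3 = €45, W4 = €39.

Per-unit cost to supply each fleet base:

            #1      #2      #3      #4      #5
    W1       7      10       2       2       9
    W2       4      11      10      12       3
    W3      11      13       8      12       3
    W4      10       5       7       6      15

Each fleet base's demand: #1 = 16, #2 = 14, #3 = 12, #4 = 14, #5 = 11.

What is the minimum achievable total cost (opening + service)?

Minimum total cost: 389

For any fixed open set, each fleet base goes to its cheapest open site; total = fixed + service.
{W1, W2, W4}: #1→W2 4·16=64, #2→W4 5·14=70, #3→W1 2·12=24, #4→W1 2·14=28, #5→W2 3·11=33. Service 219; fixed 170; total 389.
{W1, W2}: service 289 + fixed 131 = 420
{W2, W4}: service 335 + fixed 92 = 427
{W1, W2, W3, W4}: service 219 + fixed 215 = 434
(All 15 nonempty subsets were checked; W1, W2 and W4 is lowest.)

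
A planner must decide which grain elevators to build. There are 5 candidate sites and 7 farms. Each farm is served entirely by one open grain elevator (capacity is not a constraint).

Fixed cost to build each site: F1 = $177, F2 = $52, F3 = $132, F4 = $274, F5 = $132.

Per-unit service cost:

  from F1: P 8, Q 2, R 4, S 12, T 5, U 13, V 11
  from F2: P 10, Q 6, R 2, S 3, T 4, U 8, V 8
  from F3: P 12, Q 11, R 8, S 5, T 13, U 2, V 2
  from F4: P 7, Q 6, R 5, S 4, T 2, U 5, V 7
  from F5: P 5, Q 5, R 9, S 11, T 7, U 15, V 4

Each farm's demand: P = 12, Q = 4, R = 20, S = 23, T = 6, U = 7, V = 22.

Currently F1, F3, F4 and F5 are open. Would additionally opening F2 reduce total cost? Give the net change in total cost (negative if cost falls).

Current service cost with {F1, F3, F4, F5}: 310.
Adding F2: each farm re-picks its cheapest; new service cost 247, saving 63.
Extra fixed cost: 52. Net change = 52 − 63 = -11.
(Totals: 1025 → 1014.)

Yes — net change −11 (cost falls by 11).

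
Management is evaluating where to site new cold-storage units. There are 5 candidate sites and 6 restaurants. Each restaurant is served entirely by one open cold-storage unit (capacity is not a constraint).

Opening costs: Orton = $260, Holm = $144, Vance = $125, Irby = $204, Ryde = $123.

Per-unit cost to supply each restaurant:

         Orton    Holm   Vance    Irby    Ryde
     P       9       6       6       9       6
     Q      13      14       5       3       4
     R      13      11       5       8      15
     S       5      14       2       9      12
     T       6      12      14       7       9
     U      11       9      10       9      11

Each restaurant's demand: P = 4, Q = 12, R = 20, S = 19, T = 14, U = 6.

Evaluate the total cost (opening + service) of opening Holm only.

Total cost: 1044

Each restaurant is assigned to its cheapest site among the open ones.
{Holm}: P→Holm 6·4=24, Q→Holm 14·12=168, R→Holm 11·20=220, S→Holm 14·19=266, T→Holm 12·14=168, U→Holm 9·6=54. Service 900; fixed 144; total 1044.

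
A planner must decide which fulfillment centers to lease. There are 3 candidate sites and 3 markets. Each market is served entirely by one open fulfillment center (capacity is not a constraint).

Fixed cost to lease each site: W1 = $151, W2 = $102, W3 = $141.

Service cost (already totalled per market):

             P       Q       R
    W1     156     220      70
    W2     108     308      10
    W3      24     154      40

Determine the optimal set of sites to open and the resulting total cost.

Open W3 only; minimum total cost 359.

For any fixed open set, each market goes to its cheapest open site; total = fixed + service.
{W3}: P→W3 24, Q→W3 154, R→W3 40. Service 218; fixed 141; total 359.
{W2, W3}: P→W3 24, Q→W3 154, R→W2 10. Service 188; fixed 243; total 431.
{W1, W3}: service 218 + fixed 292 = 510
{W1, W2, W3}: service 188 + fixed 394 = 582
No other subset beats 359.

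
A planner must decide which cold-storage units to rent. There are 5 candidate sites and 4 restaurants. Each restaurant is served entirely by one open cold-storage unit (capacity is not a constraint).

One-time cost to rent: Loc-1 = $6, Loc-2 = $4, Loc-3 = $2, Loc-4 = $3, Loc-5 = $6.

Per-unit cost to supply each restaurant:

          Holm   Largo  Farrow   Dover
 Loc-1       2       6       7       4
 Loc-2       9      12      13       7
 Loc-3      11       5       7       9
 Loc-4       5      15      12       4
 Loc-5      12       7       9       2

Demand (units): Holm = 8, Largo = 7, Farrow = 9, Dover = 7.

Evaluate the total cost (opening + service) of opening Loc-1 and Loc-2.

Each restaurant is assigned to its cheapest site among the open ones.
{Loc-1, Loc-2}: Holm→Loc-1 2·8=16, Largo→Loc-1 6·7=42, Farrow→Loc-1 7·9=63, Dover→Loc-1 4·7=28. Service 149; fixed 10; total 159.

Total cost: 159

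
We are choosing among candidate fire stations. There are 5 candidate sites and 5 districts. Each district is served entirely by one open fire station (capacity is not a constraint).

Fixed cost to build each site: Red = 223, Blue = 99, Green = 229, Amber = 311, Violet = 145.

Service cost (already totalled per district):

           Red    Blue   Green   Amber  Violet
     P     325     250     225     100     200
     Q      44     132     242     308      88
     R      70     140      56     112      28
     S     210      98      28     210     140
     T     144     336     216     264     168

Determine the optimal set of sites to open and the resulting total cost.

Open Violet only; minimum total cost 769.

For any fixed open set, each district goes to its cheapest open site; total = fixed + service.
{Violet}: P→Violet 200, Q→Violet 88, R→Violet 28, S→Violet 140, T→Violet 168. Service 624; fixed 145; total 769.
{Blue, Violet}: P→Violet 200, Q→Violet 88, R→Violet 28, S→Blue 98, T→Violet 168. Service 582; fixed 244; total 826.
{Green, Violet}: service 512 + fixed 374 = 886
{Red, Blue, Green, Amber, Violet}: service 344 + fixed 1007 = 1351
No other subset beats 769.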